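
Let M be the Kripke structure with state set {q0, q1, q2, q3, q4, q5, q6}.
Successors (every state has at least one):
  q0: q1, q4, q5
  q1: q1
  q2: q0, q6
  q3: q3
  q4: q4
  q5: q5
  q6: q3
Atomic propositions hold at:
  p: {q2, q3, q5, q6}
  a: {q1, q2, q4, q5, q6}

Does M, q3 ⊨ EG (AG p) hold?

Yes

AG p: greatest fixpoint, start Z0 = {q2, q3, q5, q6}, keep only states in Sat with every successor in Z. Z1 = {q3, q5, q6}; fixed.
Sat(AG p) = {q3, q5, q6}
EG (AG p): greatest fixpoint, start Z0 = {q3, q5, q6}, keep only states in Sat with some successor in Z. Already a fixed point.
Sat(EG (AG p)) = {q3, q5, q6}
q3 ∈ Sat(EG (AG p)) = {q3, q5, q6}, so the formula holds at q3.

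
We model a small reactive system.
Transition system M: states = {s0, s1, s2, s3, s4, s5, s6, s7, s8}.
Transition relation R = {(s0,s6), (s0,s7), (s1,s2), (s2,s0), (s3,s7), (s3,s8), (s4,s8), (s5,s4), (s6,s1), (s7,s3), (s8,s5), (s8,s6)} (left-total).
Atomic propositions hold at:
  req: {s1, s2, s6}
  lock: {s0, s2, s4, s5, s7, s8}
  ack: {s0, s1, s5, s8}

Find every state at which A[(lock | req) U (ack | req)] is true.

{s0, s1, s2, s4, s5, s6, s8}

Sat(lock | req) = {s0, s1, s2, s4, s5, s6, s7, s8}
Sat(ack | req) = {s0, s1, s2, s5, s6, s8}
A[(lock | req) U (ack | req)]: least fixpoint, start Z0 = Sat((ack | req)) = {s0, s1, s2, s5, s6, s8}, add states in Sat(lock | req) with every successor in Z. Z1 = {s0, s1, s2, s4, s5, s6, s8}; fixed.
Sat(A[(lock | req) U (ack | req)]) = {s0, s1, s2, s4, s5, s6, s8}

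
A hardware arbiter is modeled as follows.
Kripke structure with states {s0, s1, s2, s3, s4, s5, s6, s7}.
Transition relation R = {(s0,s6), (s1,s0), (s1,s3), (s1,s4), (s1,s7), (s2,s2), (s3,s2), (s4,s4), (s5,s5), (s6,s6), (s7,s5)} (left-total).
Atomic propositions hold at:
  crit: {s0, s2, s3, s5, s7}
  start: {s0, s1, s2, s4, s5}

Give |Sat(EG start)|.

EG start: greatest fixpoint, start Z0 = {s0, s1, s2, s4, s5}, keep only states in Sat with some successor in Z. Z1 = {s1, s2, s4, s5}; fixed.
Sat(EG start) = {s1, s2, s4, s5}
|Sat(EG start)| = |{s1, s2, s4, s5}| = 4.

4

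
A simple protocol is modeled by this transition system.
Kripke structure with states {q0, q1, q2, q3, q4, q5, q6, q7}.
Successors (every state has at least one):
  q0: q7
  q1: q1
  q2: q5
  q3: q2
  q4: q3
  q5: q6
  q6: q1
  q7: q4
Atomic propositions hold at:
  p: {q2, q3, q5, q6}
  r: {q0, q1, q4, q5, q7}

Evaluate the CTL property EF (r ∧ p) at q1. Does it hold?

Sat(r ∧ p) = {q5}
EF (r ∧ p): least fixpoint, start Z0 = {q5}, add states with some successor in Z. Z1 = {q2, q5}; Z2 = {q2, q3, q5}; Z3 = {q2, q3, q4, q5}; Z4 = {q2, q3, q4, q5, q7}; Z5 = {q0, q2, q3, q4, q5, q7}; fixed.
Sat(EF (r ∧ p)) = {q0, q2, q3, q4, q5, q7}
q1 ∉ Sat(EF (r ∧ p)) = {q0, q2, q3, q4, q5, q7}, so the formula does not hold at q1.

No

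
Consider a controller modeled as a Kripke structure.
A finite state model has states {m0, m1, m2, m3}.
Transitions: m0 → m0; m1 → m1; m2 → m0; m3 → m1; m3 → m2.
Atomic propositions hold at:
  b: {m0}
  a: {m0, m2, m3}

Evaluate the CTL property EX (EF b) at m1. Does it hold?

No

EF b: least fixpoint, start Z0 = {m0}, add states with some successor in Z. Z1 = {m0, m2}; Z2 = {m0, m2, m3}; fixed.
Sat(EF b) = {m0, m2, m3}
Sat(EX (EF b)) = {s : some successor in {m0, m2, m3}} = {m0, m2, m3}
m1 ∉ Sat(EX (EF b)) = {m0, m2, m3}, so the formula does not hold at m1.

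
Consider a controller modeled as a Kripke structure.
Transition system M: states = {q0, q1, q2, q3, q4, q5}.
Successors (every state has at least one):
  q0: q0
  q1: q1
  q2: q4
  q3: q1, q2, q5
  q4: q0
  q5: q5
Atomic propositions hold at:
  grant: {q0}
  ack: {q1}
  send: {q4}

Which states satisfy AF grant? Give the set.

AF grant: least fixpoint, start Z0 = {q0}, add states with every successor in Z. Z1 = {q0, q4}; Z2 = {q0, q2, q4}; fixed.
Sat(AF grant) = {q0, q2, q4}

{q0, q2, q4}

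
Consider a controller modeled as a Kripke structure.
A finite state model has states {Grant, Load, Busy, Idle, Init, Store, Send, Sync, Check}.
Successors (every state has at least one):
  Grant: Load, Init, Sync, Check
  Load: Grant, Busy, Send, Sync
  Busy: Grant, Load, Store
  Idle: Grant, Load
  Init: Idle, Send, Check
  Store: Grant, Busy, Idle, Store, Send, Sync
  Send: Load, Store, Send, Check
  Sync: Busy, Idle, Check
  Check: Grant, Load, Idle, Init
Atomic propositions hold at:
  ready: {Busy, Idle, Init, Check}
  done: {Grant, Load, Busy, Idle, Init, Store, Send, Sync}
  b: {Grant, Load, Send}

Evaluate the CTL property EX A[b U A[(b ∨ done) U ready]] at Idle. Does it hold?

Sat(b ∨ done) = {Grant, Load, Busy, Idle, Init, Store, Send, Sync}
A[(b ∨ done) U ready]: least fixpoint, start Z0 = Sat(ready) = {Busy, Idle, Init, Check}, add states in Sat(b ∨ done) with every successor in Z. Z1 = {Busy, Idle, Init, Sync, Check}; fixed.
Sat(A[(b ∨ done) U ready]) = {Busy, Idle, Init, Sync, Check}
A[b U A[(b ∨ done) U ready]]: least fixpoint, start Z0 = Sat(A[(b ∨ done) U ready]) = {Busy, Idle, Init, Sync, Check}, add states in Sat(b) with every successor in Z. Already a fixed point.
Sat(A[b U A[(b ∨ done) U ready]]) = {Busy, Idle, Init, Sync, Check}
Sat(EX A[b U A[(b ∨ done) U ready]]) = {s : some successor in {Busy, Idle, Init, Sync, Check}} = {Grant, Load, Init, Store, Send, Sync, Check}
Idle ∉ Sat(EX A[b U A[(b ∨ done) U ready]]) = {Grant, Load, Init, Store, Send, Sync, Check}, so the formula does not hold at Idle.

No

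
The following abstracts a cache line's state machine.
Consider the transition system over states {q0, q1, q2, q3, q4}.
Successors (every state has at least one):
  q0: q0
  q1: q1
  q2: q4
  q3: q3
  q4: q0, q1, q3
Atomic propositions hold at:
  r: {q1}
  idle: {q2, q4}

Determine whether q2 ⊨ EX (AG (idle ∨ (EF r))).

No

EF r: least fixpoint, start Z0 = {q1}, add states with some successor in Z. Z1 = {q1, q4}; Z2 = {q1, q2, q4}; fixed.
Sat(EF r) = {q1, q2, q4}
Sat(idle ∨ (EF r)) = {q1, q2, q4}
AG (idle ∨ (EF r)): greatest fixpoint, start Z0 = {q1, q2, q4}, keep only states in Sat with every successor in Z. Z1 = {q1, q2}; Z2 = {q1}; fixed.
Sat(AG (idle ∨ (EF r))) = {q1}
Sat(EX (AG (idle ∨ (EF r)))) = {s : some successor in {q1}} = {q1, q4}
q2 ∉ Sat(EX (AG (idle ∨ (EF r)))) = {q1, q4}, so the formula does not hold at q2.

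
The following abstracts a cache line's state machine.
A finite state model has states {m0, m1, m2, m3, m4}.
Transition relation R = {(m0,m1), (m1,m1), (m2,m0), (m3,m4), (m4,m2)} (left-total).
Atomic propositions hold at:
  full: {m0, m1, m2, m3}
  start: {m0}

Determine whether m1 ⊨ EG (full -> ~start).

Yes

Sat(~start) = {m1, m2, m3, m4}
Sat(full -> ~start) = {m1, m2, m3, m4}
EG (full -> ~start): greatest fixpoint, start Z0 = {m1, m2, m3, m4}, keep only states in Sat with some successor in Z. Z1 = {m1, m3, m4}; Z2 = {m1, m3}; Z3 = {m1}; fixed.
Sat(EG (full -> ~start)) = {m1}
m1 ∈ Sat(EG (full -> ~start)) = {m1}, so the formula holds at m1.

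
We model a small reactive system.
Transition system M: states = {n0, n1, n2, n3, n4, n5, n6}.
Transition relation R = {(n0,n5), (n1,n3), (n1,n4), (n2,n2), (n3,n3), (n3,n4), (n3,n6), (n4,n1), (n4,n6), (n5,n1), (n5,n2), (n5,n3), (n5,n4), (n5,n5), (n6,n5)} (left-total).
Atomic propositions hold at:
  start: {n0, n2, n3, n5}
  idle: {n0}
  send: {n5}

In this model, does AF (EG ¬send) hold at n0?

No

Sat(¬send) = {n0, n1, n2, n3, n4, n6}
EG ¬send: greatest fixpoint, start Z0 = {n0, n1, n2, n3, n4, n6}, keep only states in Sat with some successor in Z. Z1 = {n1, n2, n3, n4}; fixed.
Sat(EG ¬send) = {n1, n2, n3, n4}
AF (EG ¬send): least fixpoint, start Z0 = {n1, n2, n3, n4}, add states with every successor in Z. Already a fixed point.
Sat(AF (EG ¬send)) = {n1, n2, n3, n4}
n0 ∉ Sat(AF (EG ¬send)) = {n1, n2, n3, n4}, so the formula does not hold at n0.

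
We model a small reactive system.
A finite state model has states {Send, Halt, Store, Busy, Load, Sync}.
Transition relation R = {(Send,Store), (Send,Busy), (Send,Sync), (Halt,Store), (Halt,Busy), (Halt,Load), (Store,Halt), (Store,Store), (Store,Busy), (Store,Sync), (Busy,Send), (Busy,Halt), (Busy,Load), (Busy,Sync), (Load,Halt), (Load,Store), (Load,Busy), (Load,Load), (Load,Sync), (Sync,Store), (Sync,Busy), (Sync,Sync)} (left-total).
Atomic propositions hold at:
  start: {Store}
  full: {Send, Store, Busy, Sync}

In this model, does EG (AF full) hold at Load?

AF full: least fixpoint, start Z0 = {Send, Store, Busy, Sync}, add states with every successor in Z. Already a fixed point.
Sat(AF full) = {Send, Store, Busy, Sync}
EG (AF full): greatest fixpoint, start Z0 = {Send, Store, Busy, Sync}, keep only states in Sat with some successor in Z. Already a fixed point.
Sat(EG (AF full)) = {Send, Store, Busy, Sync}
Load ∉ Sat(EG (AF full)) = {Send, Store, Busy, Sync}, so the formula does not hold at Load.

No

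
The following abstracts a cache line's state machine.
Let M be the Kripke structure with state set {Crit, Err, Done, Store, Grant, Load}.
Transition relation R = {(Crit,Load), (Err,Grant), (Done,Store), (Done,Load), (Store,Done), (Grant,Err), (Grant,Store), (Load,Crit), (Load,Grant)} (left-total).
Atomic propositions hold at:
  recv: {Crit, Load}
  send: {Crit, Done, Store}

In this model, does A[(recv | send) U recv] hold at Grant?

No

Sat(recv | send) = {Crit, Done, Store, Load}
A[(recv | send) U recv]: least fixpoint, start Z0 = Sat(recv) = {Crit, Load}, add states in Sat(recv | send) with every successor in Z. Already a fixed point.
Sat(A[(recv | send) U recv]) = {Crit, Load}
Grant ∉ Sat(A[(recv | send) U recv]) = {Crit, Load}, so the formula does not hold at Grant.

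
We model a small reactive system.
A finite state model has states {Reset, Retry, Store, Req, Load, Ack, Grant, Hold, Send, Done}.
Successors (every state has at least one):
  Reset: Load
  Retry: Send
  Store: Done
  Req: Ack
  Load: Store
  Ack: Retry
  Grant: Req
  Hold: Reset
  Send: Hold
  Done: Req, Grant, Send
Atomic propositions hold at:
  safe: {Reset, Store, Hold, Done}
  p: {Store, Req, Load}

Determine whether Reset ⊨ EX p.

Sat(EX p) = {s : some successor in {Store, Req, Load}} = {Reset, Load, Grant, Done}
Reset ∈ Sat(EX p) = {Reset, Load, Grant, Done}, so the formula holds at Reset.

Yes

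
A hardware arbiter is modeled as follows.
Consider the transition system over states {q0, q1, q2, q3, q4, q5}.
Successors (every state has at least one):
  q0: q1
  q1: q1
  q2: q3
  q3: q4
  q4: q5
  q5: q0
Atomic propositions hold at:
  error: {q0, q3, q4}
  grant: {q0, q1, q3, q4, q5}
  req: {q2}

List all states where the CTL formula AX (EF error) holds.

EF error: least fixpoint, start Z0 = {q0, q3, q4}, add states with some successor in Z. Z1 = {q0, q2, q3, q4, q5}; fixed.
Sat(EF error) = {q0, q2, q3, q4, q5}
Sat(AX (EF error)) = {s : every successor in {q0, q2, q3, q4, q5}} = {q2, q3, q4, q5}

{q2, q3, q4, q5}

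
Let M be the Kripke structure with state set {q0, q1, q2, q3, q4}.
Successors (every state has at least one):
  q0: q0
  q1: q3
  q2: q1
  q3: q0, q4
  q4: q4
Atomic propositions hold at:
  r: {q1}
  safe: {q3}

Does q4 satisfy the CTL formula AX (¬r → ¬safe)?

Sat(¬r) = {q0, q2, q3, q4}
Sat(¬safe) = {q0, q1, q2, q4}
Sat(¬r → ¬safe) = {q0, q1, q2, q4}
Sat(AX (¬r → ¬safe)) = {s : every successor in {q0, q1, q2, q4}} = {q0, q2, q3, q4}
q4 ∈ Sat(AX (¬r → ¬safe)) = {q0, q2, q3, q4}, so the formula holds at q4.

Yes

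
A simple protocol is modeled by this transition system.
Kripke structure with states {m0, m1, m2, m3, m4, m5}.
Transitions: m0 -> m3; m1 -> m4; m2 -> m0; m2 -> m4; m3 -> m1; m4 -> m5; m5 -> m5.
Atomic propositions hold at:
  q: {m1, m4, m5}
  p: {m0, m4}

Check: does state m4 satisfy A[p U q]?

Yes

A[p U q]: least fixpoint, start Z0 = Sat(q) = {m1, m4, m5}, add states in Sat(p) with every successor in Z. Already a fixed point.
Sat(A[p U q]) = {m1, m4, m5}
m4 ∈ Sat(A[p U q]) = {m1, m4, m5}, so the formula holds at m4.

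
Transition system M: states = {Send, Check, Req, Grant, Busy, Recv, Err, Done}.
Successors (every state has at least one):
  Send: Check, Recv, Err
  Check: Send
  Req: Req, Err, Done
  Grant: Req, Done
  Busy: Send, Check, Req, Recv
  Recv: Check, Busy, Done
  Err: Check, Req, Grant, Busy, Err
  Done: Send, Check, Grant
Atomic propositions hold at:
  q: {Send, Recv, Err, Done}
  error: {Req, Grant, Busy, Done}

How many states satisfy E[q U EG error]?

7

EG error: greatest fixpoint, start Z0 = {Req, Grant, Busy, Done}, keep only states in Sat with some successor in Z. Already a fixed point.
Sat(EG error) = {Req, Grant, Busy, Done}
E[q U EG error]: least fixpoint, start Z0 = Sat(EG error) = {Req, Grant, Busy, Done}, add states in Sat(q) with some successor in Z. Z1 = {Req, Grant, Busy, Recv, Err, Done}; Z2 = {Send, Req, Grant, Busy, Recv, Err, Done}; fixed.
Sat(E[q U EG error]) = {Send, Req, Grant, Busy, Recv, Err, Done}
|Sat(E[q U EG error])| = |{Send, Req, Grant, Busy, Recv, Err, Done}| = 7.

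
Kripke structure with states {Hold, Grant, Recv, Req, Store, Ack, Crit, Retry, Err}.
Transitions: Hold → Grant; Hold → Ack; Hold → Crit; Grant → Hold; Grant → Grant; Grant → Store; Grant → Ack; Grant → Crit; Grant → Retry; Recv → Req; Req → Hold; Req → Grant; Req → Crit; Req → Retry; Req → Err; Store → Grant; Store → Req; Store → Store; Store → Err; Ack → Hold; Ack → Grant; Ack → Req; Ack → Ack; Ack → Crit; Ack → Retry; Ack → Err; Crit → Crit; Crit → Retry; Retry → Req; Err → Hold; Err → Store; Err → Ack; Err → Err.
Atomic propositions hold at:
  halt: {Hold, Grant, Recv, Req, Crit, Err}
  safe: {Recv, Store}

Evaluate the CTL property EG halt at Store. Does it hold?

No

EG halt: greatest fixpoint, start Z0 = {Hold, Grant, Recv, Req, Crit, Err}, keep only states in Sat with some successor in Z. Already a fixed point.
Sat(EG halt) = {Hold, Grant, Recv, Req, Crit, Err}
Store ∉ Sat(EG halt) = {Hold, Grant, Recv, Req, Crit, Err}, so the formula does not hold at Store.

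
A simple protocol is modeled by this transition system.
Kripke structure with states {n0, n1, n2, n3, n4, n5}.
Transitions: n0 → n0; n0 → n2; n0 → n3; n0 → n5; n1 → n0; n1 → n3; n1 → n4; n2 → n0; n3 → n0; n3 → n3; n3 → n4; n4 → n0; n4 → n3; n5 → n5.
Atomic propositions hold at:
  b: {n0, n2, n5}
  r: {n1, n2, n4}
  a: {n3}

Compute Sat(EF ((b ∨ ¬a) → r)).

{n0, n1, n2, n3, n4}

Sat(¬a) = {n0, n1, n2, n4, n5}
Sat(b ∨ ¬a) = {n0, n1, n2, n4, n5}
Sat((b ∨ ¬a) → r) = {n1, n2, n3, n4}
EF ((b ∨ ¬a) → r): least fixpoint, start Z0 = {n1, n2, n3, n4}, add states with some successor in Z. Z1 = {n0, n1, n2, n3, n4}; fixed.
Sat(EF ((b ∨ ¬a) → r)) = {n0, n1, n2, n3, n4}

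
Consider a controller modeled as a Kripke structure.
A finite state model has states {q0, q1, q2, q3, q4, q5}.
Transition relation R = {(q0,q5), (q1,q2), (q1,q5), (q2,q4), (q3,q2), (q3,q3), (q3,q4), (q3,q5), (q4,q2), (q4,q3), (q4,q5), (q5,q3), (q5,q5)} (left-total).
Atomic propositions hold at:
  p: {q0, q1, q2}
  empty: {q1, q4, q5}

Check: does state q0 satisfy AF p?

AF p: least fixpoint, start Z0 = {q0, q1, q2}, add states with every successor in Z. Already a fixed point.
Sat(AF p) = {q0, q1, q2}
q0 ∈ Sat(AF p) = {q0, q1, q2}, so the formula holds at q0.

Yes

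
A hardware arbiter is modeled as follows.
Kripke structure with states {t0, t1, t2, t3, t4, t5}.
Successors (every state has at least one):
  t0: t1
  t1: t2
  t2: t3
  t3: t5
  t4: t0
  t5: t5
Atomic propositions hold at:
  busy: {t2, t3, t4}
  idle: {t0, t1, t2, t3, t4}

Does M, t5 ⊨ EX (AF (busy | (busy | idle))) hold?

No

Sat(busy | idle) = {t0, t1, t2, t3, t4}
Sat(busy | (busy | idle)) = {t0, t1, t2, t3, t4}
AF (busy | (busy | idle)): least fixpoint, start Z0 = {t0, t1, t2, t3, t4}, add states with every successor in Z. Already a fixed point.
Sat(AF (busy | (busy | idle))) = {t0, t1, t2, t3, t4}
Sat(EX (AF (busy | (busy | idle)))) = {s : some successor in {t0, t1, t2, t3, t4}} = {t0, t1, t2, t4}
t5 ∉ Sat(EX (AF (busy | (busy | idle)))) = {t0, t1, t2, t4}, so the formula does not hold at t5.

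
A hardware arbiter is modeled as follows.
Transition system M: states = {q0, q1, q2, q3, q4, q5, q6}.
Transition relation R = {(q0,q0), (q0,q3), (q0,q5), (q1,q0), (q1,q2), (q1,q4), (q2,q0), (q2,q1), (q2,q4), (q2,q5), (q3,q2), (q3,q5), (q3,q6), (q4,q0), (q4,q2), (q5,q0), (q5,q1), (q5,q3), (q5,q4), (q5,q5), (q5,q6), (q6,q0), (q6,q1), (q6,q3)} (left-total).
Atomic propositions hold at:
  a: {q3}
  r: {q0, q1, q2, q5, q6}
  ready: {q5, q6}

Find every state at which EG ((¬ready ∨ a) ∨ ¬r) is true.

{q0, q1, q2, q3, q4}

Sat(¬ready) = {q0, q1, q2, q3, q4}
Sat(¬ready ∨ a) = {q0, q1, q2, q3, q4}
Sat(¬r) = {q3, q4}
Sat((¬ready ∨ a) ∨ ¬r) = {q0, q1, q2, q3, q4}
EG ((¬ready ∨ a) ∨ ¬r): greatest fixpoint, start Z0 = {q0, q1, q2, q3, q4}, keep only states in Sat with some successor in Z. Already a fixed point.
Sat(EG ((¬ready ∨ a) ∨ ¬r)) = {q0, q1, q2, q3, q4}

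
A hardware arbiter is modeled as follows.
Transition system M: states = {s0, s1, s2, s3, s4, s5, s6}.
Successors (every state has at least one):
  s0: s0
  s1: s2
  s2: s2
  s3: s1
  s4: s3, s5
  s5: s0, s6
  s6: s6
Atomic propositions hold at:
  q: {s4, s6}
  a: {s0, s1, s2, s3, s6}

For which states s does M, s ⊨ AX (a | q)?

{s0, s1, s2, s3, s5, s6}

Sat(a | q) = {s0, s1, s2, s3, s4, s6}
Sat(AX (a | q)) = {s : every successor in {s0, s1, s2, s3, s4, s6}} = {s0, s1, s2, s3, s5, s6}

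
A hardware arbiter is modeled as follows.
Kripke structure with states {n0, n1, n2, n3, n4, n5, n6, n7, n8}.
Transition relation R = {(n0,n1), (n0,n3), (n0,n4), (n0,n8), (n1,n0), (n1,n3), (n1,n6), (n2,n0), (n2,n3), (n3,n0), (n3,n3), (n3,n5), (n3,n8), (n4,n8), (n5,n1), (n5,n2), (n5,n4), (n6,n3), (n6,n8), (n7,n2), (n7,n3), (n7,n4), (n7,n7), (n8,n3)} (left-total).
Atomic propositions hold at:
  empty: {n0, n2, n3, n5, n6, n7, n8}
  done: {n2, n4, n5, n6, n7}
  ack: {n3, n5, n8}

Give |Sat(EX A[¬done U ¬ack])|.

6

Sat(¬done) = {n0, n1, n3, n8}
Sat(¬ack) = {n0, n1, n2, n4, n6, n7}
A[¬done U ¬ack]: least fixpoint, start Z0 = Sat(¬ack) = {n0, n1, n2, n4, n6, n7}, add states in Sat(¬done) with every successor in Z. Already a fixed point.
Sat(A[¬done U ¬ack]) = {n0, n1, n2, n4, n6, n7}
Sat(EX A[¬done U ¬ack]) = {s : some successor in {n0, n1, n2, n4, n6, n7}} = {n0, n1, n2, n3, n5, n7}
|Sat(EX A[¬done U ¬ack])| = |{n0, n1, n2, n3, n5, n7}| = 6.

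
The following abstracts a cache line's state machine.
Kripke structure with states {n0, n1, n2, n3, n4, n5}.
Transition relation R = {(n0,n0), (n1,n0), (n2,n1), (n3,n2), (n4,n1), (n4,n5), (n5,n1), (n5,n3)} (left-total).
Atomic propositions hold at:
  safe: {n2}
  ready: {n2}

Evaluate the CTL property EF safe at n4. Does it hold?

Yes

EF safe: least fixpoint, start Z0 = {n2}, add states with some successor in Z. Z1 = {n2, n3}; Z2 = {n2, n3, n5}; Z3 = {n2, n3, n4, n5}; fixed.
Sat(EF safe) = {n2, n3, n4, n5}
n4 ∈ Sat(EF safe) = {n2, n3, n4, n5}, so the formula holds at n4.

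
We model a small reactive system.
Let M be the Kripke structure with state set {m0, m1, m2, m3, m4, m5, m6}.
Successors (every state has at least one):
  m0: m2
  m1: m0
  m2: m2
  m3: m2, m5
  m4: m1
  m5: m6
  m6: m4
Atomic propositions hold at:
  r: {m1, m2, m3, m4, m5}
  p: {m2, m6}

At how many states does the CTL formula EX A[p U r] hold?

A[p U r]: least fixpoint, start Z0 = Sat(r) = {m1, m2, m3, m4, m5}, add states in Sat(p) with every successor in Z. Z1 = {m1, m2, m3, m4, m5, m6}; fixed.
Sat(A[p U r]) = {m1, m2, m3, m4, m5, m6}
Sat(EX A[p U r]) = {s : some successor in {m1, m2, m3, m4, m5, m6}} = {m0, m2, m3, m4, m5, m6}
|Sat(EX A[p U r])| = |{m0, m2, m3, m4, m5, m6}| = 6.

6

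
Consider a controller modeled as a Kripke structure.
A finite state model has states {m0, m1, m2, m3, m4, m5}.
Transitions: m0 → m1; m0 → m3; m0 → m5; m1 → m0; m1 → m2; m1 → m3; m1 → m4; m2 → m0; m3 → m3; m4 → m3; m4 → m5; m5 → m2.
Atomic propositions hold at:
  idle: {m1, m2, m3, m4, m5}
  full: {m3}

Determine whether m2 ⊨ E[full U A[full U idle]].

A[full U idle]: least fixpoint, start Z0 = Sat(idle) = {m1, m2, m3, m4, m5}, add states in Sat(full) with every successor in Z. Already a fixed point.
Sat(A[full U idle]) = {m1, m2, m3, m4, m5}
E[full U A[full U idle]]: least fixpoint, start Z0 = Sat(A[full U idle]) = {m1, m2, m3, m4, m5}, add states in Sat(full) with some successor in Z. Already a fixed point.
Sat(E[full U A[full U idle]]) = {m1, m2, m3, m4, m5}
m2 ∈ Sat(E[full U A[full U idle]]) = {m1, m2, m3, m4, m5}, so the formula holds at m2.

Yes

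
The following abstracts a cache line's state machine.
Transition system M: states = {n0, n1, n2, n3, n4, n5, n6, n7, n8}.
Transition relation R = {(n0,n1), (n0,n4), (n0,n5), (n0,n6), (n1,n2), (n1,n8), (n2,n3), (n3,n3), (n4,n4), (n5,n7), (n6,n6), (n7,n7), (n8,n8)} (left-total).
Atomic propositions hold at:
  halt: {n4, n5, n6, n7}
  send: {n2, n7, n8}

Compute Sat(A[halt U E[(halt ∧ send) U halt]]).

Sat(halt ∧ send) = {n7}
E[(halt ∧ send) U halt]: least fixpoint, start Z0 = Sat(halt) = {n4, n5, n6, n7}, add states in Sat(halt ∧ send) with some successor in Z. Already a fixed point.
Sat(E[(halt ∧ send) U halt]) = {n4, n5, n6, n7}
A[halt U E[(halt ∧ send) U halt]]: least fixpoint, start Z0 = Sat(E[(halt ∧ send) U halt]) = {n4, n5, n6, n7}, add states in Sat(halt) with every successor in Z. Already a fixed point.
Sat(A[halt U E[(halt ∧ send) U halt]]) = {n4, n5, n6, n7}

{n4, n5, n6, n7}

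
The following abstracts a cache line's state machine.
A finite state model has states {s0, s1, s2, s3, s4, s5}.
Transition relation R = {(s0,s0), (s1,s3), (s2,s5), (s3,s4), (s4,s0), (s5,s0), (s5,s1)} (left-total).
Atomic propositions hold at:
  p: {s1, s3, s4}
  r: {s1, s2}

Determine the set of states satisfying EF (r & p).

{s1, s2, s5}

Sat(r & p) = {s1}
EF (r & p): least fixpoint, start Z0 = {s1}, add states with some successor in Z. Z1 = {s1, s5}; Z2 = {s1, s2, s5}; fixed.
Sat(EF (r & p)) = {s1, s2, s5}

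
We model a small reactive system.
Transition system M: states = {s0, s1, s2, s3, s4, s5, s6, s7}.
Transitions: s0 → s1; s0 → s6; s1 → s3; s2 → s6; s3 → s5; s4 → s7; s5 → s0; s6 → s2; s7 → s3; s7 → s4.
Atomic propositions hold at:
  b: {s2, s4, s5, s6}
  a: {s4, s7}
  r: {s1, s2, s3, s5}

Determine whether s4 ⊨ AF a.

Yes

AF a: least fixpoint, start Z0 = {s4, s7}, add states with every successor in Z. Already a fixed point.
Sat(AF a) = {s4, s7}
s4 ∈ Sat(AF a) = {s4, s7}, so the formula holds at s4.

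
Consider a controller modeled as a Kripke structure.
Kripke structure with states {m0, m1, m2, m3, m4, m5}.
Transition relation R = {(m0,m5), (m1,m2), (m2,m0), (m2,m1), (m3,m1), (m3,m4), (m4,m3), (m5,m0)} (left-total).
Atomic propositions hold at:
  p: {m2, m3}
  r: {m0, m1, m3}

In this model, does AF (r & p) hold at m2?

Sat(r & p) = {m3}
AF (r & p): least fixpoint, start Z0 = {m3}, add states with every successor in Z. Z1 = {m3, m4}; fixed.
Sat(AF (r & p)) = {m3, m4}
m2 ∉ Sat(AF (r & p)) = {m3, m4}, so the formula does not hold at m2.

No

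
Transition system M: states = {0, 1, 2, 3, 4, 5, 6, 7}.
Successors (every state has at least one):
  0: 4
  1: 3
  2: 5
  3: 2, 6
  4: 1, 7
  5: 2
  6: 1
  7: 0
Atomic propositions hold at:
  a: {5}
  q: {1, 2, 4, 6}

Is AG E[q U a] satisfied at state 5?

Yes

E[q U a]: least fixpoint, start Z0 = Sat(a) = {5}, add states in Sat(q) with some successor in Z. Z1 = {2, 5}; fixed.
Sat(E[q U a]) = {2, 5}
AG E[q U a]: greatest fixpoint, start Z0 = {2, 5}, keep only states in Sat with every successor in Z. Already a fixed point.
Sat(AG E[q U a]) = {2, 5}
5 ∈ Sat(AG E[q U a]) = {2, 5}, so the formula holds at 5.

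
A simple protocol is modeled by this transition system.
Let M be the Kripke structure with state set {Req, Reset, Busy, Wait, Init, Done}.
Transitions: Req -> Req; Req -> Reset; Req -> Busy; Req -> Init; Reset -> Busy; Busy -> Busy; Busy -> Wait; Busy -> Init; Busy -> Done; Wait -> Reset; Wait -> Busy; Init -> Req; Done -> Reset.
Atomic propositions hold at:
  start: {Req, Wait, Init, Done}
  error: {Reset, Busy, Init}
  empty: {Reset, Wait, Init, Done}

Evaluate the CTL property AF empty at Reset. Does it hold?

Yes

AF empty: least fixpoint, start Z0 = {Reset, Wait, Init, Done}, add states with every successor in Z. Already a fixed point.
Sat(AF empty) = {Reset, Wait, Init, Done}
Reset ∈ Sat(AF empty) = {Reset, Wait, Init, Done}, so the formula holds at Reset.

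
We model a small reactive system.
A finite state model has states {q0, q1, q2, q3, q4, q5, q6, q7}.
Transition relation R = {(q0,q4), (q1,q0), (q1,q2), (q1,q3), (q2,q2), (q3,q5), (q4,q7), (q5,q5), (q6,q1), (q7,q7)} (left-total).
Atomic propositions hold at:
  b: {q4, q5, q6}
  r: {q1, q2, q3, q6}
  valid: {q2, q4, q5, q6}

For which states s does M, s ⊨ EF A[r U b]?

{q0, q1, q3, q4, q5, q6}

A[r U b]: least fixpoint, start Z0 = Sat(b) = {q4, q5, q6}, add states in Sat(r) with every successor in Z. Z1 = {q3, q4, q5, q6}; fixed.
Sat(A[r U b]) = {q3, q4, q5, q6}
EF A[r U b]: least fixpoint, start Z0 = {q3, q4, q5, q6}, add states with some successor in Z. Z1 = {q0, q1, q3, q4, q5, q6}; fixed.
Sat(EF A[r U b]) = {q0, q1, q3, q4, q5, q6}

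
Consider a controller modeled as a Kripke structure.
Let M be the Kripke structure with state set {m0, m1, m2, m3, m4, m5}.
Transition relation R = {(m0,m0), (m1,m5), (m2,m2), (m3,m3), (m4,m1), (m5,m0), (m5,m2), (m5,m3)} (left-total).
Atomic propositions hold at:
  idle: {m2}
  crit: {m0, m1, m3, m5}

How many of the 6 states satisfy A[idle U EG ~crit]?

1

Sat(~crit) = {m2, m4}
EG ~crit: greatest fixpoint, start Z0 = {m2, m4}, keep only states in Sat with some successor in Z. Z1 = {m2}; fixed.
Sat(EG ~crit) = {m2}
A[idle U EG ~crit]: least fixpoint, start Z0 = Sat(EG ~crit) = {m2}, add states in Sat(idle) with every successor in Z. Already a fixed point.
Sat(A[idle U EG ~crit]) = {m2}
|Sat(A[idle U EG ~crit])| = |{m2}| = 1.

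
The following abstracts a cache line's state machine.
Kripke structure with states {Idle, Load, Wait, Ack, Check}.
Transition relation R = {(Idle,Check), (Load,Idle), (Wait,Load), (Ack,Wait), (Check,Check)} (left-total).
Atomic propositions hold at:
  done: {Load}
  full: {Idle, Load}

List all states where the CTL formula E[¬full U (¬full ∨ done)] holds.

Sat(¬full) = {Wait, Ack, Check}
Sat(¬full ∨ done) = {Load, Wait, Ack, Check}
E[¬full U (¬full ∨ done)]: least fixpoint, start Z0 = Sat((¬full ∨ done)) = {Load, Wait, Ack, Check}, add states in Sat(¬full) with some successor in Z. Already a fixed point.
Sat(E[¬full U (¬full ∨ done)]) = {Load, Wait, Ack, Check}

{Load, Wait, Ack, Check}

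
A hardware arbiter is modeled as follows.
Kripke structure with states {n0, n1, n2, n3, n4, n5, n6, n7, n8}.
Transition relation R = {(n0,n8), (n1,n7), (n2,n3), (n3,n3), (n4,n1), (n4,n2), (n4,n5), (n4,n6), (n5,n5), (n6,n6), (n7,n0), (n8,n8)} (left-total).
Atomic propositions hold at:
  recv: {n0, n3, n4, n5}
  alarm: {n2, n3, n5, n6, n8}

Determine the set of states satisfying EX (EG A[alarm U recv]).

A[alarm U recv]: least fixpoint, start Z0 = Sat(recv) = {n0, n3, n4, n5}, add states in Sat(alarm) with every successor in Z. Z1 = {n0, n2, n3, n4, n5}; fixed.
Sat(A[alarm U recv]) = {n0, n2, n3, n4, n5}
EG A[alarm U recv]: greatest fixpoint, start Z0 = {n0, n2, n3, n4, n5}, keep only states in Sat with some successor in Z. Z1 = {n2, n3, n4, n5}; fixed.
Sat(EG A[alarm U recv]) = {n2, n3, n4, n5}
Sat(EX (EG A[alarm U recv])) = {s : some successor in {n2, n3, n4, n5}} = {n2, n3, n4, n5}

{n2, n3, n4, n5}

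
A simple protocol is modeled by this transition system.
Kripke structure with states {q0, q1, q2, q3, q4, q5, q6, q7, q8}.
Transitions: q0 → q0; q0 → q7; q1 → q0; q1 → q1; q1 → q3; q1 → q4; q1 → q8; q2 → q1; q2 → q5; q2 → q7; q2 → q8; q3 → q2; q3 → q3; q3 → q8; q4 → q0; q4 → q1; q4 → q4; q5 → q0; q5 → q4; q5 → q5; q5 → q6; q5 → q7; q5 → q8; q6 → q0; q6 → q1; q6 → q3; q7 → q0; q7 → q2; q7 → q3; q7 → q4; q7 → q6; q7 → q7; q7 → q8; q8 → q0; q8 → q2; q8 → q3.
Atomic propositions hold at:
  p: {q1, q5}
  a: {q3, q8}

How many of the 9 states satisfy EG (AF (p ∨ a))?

4

Sat(p ∨ a) = {q1, q3, q5, q8}
AF (p ∨ a): least fixpoint, start Z0 = {q1, q3, q5, q8}, add states with every successor in Z. Already a fixed point.
Sat(AF (p ∨ a)) = {q1, q3, q5, q8}
EG (AF (p ∨ a)): greatest fixpoint, start Z0 = {q1, q3, q5, q8}, keep only states in Sat with some successor in Z. Already a fixed point.
Sat(EG (AF (p ∨ a))) = {q1, q3, q5, q8}
|Sat(EG (AF (p ∨ a)))| = |{q1, q3, q5, q8}| = 4.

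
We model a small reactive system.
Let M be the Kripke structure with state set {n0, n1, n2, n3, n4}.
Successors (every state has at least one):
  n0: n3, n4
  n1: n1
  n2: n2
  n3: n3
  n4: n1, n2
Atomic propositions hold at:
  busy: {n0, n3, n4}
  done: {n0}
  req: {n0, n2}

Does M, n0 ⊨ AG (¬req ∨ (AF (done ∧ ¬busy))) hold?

No

Sat(¬req) = {n1, n3, n4}
Sat(¬busy) = {n1, n2}
Sat(done ∧ ¬busy) = ∅
AF (done ∧ ¬busy): least fixpoint, start Z0 = ∅, add states with every successor in Z. Already a fixed point.
Sat(AF (done ∧ ¬busy)) = ∅
Sat(¬req ∨ (AF (done ∧ ¬busy))) = {n1, n3, n4}
AG (¬req ∨ (AF (done ∧ ¬busy))): greatest fixpoint, start Z0 = {n1, n3, n4}, keep only states in Sat with every successor in Z. Z1 = {n1, n3}; fixed.
Sat(AG (¬req ∨ (AF (done ∧ ¬busy)))) = {n1, n3}
n0 ∉ Sat(AG (¬req ∨ (AF (done ∧ ¬busy)))) = {n1, n3}, so the formula does not hold at n0.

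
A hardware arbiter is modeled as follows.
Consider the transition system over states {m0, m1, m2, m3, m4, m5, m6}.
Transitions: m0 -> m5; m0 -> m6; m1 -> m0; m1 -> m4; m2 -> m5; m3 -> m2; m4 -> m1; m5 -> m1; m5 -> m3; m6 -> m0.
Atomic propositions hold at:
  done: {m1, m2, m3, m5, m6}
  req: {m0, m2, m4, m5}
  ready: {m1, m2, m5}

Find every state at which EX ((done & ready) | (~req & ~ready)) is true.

Sat(done & ready) = {m1, m2, m5}
Sat(~req) = {m1, m3, m6}
Sat(~ready) = {m0, m3, m4, m6}
Sat(~req & ~ready) = {m3, m6}
Sat((done & ready) | (~req & ~ready)) = {m1, m2, m3, m5, m6}
Sat(EX ((done & ready) | (~req & ~ready))) = {s : some successor in {m1, m2, m3, m5, m6}} = {m0, m2, m3, m4, m5}

{m0, m2, m3, m4, m5}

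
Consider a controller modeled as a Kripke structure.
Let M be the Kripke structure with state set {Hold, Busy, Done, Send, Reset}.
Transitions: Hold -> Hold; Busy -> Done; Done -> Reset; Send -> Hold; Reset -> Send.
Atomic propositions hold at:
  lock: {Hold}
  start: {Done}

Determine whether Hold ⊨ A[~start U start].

No

Sat(~start) = {Hold, Busy, Send, Reset}
A[~start U start]: least fixpoint, start Z0 = Sat(start) = {Done}, add states in Sat(~start) with every successor in Z. Z1 = {Busy, Done}; fixed.
Sat(A[~start U start]) = {Busy, Done}
Hold ∉ Sat(A[~start U start]) = {Busy, Done}, so the formula does not hold at Hold.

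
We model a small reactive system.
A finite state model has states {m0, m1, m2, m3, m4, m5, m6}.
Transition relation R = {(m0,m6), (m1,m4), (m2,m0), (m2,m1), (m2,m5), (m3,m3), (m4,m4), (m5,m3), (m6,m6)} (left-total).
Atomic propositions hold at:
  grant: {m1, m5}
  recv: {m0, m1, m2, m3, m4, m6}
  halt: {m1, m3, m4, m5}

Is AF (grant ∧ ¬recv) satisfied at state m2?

Sat(¬recv) = {m5}
Sat(grant ∧ ¬recv) = {m5}
AF (grant ∧ ¬recv): least fixpoint, start Z0 = {m5}, add states with every successor in Z. Already a fixed point.
Sat(AF (grant ∧ ¬recv)) = {m5}
m2 ∉ Sat(AF (grant ∧ ¬recv)) = {m5}, so the formula does not hold at m2.

No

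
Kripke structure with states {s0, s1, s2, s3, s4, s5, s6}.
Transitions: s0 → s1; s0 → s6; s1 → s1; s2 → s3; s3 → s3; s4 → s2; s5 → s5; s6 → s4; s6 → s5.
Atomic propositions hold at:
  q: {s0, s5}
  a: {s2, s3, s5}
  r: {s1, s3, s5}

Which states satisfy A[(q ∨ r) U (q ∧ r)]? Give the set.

Sat(q ∨ r) = {s0, s1, s3, s5}
Sat(q ∧ r) = {s5}
A[(q ∨ r) U (q ∧ r)]: least fixpoint, start Z0 = Sat((q ∧ r)) = {s5}, add states in Sat(q ∨ r) with every successor in Z. Already a fixed point.
Sat(A[(q ∨ r) U (q ∧ r)]) = {s5}

{s5}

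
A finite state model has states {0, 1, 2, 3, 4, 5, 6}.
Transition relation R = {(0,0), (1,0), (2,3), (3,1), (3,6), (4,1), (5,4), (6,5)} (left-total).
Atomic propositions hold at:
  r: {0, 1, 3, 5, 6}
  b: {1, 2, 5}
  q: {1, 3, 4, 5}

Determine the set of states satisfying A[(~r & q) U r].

{0, 1, 3, 4, 5, 6}

Sat(~r) = {2, 4}
Sat(~r & q) = {4}
A[(~r & q) U r]: least fixpoint, start Z0 = Sat(r) = {0, 1, 3, 5, 6}, add states in Sat(~r & q) with every successor in Z. Z1 = {0, 1, 3, 4, 5, 6}; fixed.
Sat(A[(~r & q) U r]) = {0, 1, 3, 4, 5, 6}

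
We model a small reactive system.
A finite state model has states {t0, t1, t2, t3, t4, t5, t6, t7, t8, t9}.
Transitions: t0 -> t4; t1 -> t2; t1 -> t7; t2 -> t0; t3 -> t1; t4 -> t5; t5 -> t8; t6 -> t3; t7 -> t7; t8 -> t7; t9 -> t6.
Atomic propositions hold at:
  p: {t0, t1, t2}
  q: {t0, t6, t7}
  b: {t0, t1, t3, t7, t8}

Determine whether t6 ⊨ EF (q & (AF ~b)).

Yes

Sat(~b) = {t2, t4, t5, t6, t9}
AF ~b: least fixpoint, start Z0 = {t2, t4, t5, t6, t9}, add states with every successor in Z. Z1 = {t0, t2, t4, t5, t6, t9}; fixed.
Sat(AF ~b) = {t0, t2, t4, t5, t6, t9}
Sat(q & (AF ~b)) = {t0, t6}
EF (q & (AF ~b)): least fixpoint, start Z0 = {t0, t6}, add states with some successor in Z. Z1 = {t0, t2, t6, t9}; Z2 = {t0, t1, t2, t6, t9}; Z3 = {t0, t1, t2, t3, t6, t9}; fixed.
Sat(EF (q & (AF ~b))) = {t0, t1, t2, t3, t6, t9}
t6 ∈ Sat(EF (q & (AF ~b))) = {t0, t1, t2, t3, t6, t9}, so the formula holds at t6.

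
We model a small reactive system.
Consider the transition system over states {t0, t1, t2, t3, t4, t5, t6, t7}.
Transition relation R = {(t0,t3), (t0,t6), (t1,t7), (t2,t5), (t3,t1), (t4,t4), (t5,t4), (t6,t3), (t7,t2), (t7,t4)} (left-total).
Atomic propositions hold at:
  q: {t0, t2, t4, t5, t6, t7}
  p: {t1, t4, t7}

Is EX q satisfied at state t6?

Sat(EX q) = {s : some successor in {t0, t2, t4, t5, t6, t7}} = {t0, t1, t2, t4, t5, t7}
t6 ∉ Sat(EX q) = {t0, t1, t2, t4, t5, t7}, so the formula does not hold at t6.

No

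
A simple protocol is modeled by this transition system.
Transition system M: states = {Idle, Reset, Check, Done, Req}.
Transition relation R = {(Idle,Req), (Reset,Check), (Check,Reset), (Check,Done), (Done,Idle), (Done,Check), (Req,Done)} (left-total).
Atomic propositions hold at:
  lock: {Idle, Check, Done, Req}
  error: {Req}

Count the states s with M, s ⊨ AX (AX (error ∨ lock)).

Sat(error ∨ lock) = {Idle, Check, Done, Req}
Sat(AX (error ∨ lock)) = {s : every successor in {Idle, Check, Done, Req}} = {Idle, Reset, Done, Req}
Sat(AX (AX (error ∨ lock))) = {s : every successor in {Idle, Reset, Done, Req}} = {Idle, Check, Req}
|Sat(AX (AX (error ∨ lock)))| = |{Idle, Check, Req}| = 3.

3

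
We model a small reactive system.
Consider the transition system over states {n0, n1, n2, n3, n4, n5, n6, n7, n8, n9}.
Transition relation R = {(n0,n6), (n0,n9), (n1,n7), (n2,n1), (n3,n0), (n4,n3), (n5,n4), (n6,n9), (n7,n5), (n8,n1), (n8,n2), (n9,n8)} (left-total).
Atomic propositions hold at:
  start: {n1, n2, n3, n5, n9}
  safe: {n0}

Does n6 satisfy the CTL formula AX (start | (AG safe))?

Yes

AG safe: greatest fixpoint, start Z0 = {n0}, keep only states in Sat with every successor in Z. Z1 = ∅; fixed.
Sat(AG safe) = ∅
Sat(start | (AG safe)) = {n1, n2, n3, n5, n9}
Sat(AX (start | (AG safe))) = {s : every successor in {n1, n2, n3, n5, n9}} = {n2, n4, n6, n7, n8}
n6 ∈ Sat(AX (start | (AG safe))) = {n2, n4, n6, n7, n8}, so the formula holds at n6.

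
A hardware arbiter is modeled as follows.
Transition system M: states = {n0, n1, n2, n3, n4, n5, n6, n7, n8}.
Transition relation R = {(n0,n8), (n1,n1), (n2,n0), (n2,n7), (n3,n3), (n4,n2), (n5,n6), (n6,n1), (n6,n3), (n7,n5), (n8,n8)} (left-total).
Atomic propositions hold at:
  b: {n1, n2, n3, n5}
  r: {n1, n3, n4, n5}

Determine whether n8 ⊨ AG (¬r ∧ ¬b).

Sat(¬r) = {n0, n2, n6, n7, n8}
Sat(¬b) = {n0, n4, n6, n7, n8}
Sat(¬r ∧ ¬b) = {n0, n6, n7, n8}
AG (¬r ∧ ¬b): greatest fixpoint, start Z0 = {n0, n6, n7, n8}, keep only states in Sat with every successor in Z. Z1 = {n0, n8}; fixed.
Sat(AG (¬r ∧ ¬b)) = {n0, n8}
n8 ∈ Sat(AG (¬r ∧ ¬b)) = {n0, n8}, so the formula holds at n8.

Yes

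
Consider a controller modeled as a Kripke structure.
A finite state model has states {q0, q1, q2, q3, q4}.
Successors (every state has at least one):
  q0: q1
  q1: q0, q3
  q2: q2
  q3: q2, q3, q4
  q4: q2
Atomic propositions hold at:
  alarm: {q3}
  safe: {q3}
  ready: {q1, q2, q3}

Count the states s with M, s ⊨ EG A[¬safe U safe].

Sat(¬safe) = {q0, q1, q2, q4}
A[¬safe U safe]: least fixpoint, start Z0 = Sat(safe) = {q3}, add states in Sat(¬safe) with every successor in Z. Already a fixed point.
Sat(A[¬safe U safe]) = {q3}
EG A[¬safe U safe]: greatest fixpoint, start Z0 = {q3}, keep only states in Sat with some successor in Z. Already a fixed point.
Sat(EG A[¬safe U safe]) = {q3}
|Sat(EG A[¬safe U safe])| = |{q3}| = 1.

1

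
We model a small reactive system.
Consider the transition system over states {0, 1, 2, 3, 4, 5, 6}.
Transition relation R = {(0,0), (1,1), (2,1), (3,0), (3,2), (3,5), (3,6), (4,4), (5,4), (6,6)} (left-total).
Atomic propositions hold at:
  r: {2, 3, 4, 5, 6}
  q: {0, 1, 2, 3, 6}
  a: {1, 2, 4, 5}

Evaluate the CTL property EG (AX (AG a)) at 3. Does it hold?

No

AG a: greatest fixpoint, start Z0 = {1, 2, 4, 5}, keep only states in Sat with every successor in Z. Already a fixed point.
Sat(AG a) = {1, 2, 4, 5}
Sat(AX (AG a)) = {s : every successor in {1, 2, 4, 5}} = {1, 2, 4, 5}
EG (AX (AG a)): greatest fixpoint, start Z0 = {1, 2, 4, 5}, keep only states in Sat with some successor in Z. Already a fixed point.
Sat(EG (AX (AG a))) = {1, 2, 4, 5}
3 ∉ Sat(EG (AX (AG a))) = {1, 2, 4, 5}, so the formula does not hold at 3.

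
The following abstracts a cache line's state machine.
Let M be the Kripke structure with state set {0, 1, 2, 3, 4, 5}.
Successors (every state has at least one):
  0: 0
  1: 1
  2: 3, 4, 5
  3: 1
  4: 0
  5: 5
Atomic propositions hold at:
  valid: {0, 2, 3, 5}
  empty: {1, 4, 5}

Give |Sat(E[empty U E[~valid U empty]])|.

3

Sat(~valid) = {1, 4}
E[~valid U empty]: least fixpoint, start Z0 = Sat(empty) = {1, 4, 5}, add states in Sat(~valid) with some successor in Z. Already a fixed point.
Sat(E[~valid U empty]) = {1, 4, 5}
E[empty U E[~valid U empty]]: least fixpoint, start Z0 = Sat(E[~valid U empty]) = {1, 4, 5}, add states in Sat(empty) with some successor in Z. Already a fixed point.
Sat(E[empty U E[~valid U empty]]) = {1, 4, 5}
|Sat(E[empty U E[~valid U empty]])| = |{1, 4, 5}| = 3.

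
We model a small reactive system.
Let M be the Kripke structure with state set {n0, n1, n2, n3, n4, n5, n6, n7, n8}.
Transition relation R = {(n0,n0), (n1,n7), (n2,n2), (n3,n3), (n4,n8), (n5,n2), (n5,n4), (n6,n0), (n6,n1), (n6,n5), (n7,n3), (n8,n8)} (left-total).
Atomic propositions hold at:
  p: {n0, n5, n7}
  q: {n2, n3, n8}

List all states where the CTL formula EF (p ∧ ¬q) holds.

{n0, n1, n5, n6, n7}

Sat(¬q) = {n0, n1, n4, n5, n6, n7}
Sat(p ∧ ¬q) = {n0, n5, n7}
EF (p ∧ ¬q): least fixpoint, start Z0 = {n0, n5, n7}, add states with some successor in Z. Z1 = {n0, n1, n5, n6, n7}; fixed.
Sat(EF (p ∧ ¬q)) = {n0, n1, n5, n6, n7}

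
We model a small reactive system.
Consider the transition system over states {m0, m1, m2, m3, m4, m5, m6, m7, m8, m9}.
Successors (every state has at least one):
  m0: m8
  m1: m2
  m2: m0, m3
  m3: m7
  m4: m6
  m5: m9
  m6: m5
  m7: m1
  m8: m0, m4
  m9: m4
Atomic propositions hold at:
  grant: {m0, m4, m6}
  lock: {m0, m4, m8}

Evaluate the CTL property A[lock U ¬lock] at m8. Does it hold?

Sat(¬lock) = {m1, m2, m3, m5, m6, m7, m9}
A[lock U ¬lock]: least fixpoint, start Z0 = Sat(¬lock) = {m1, m2, m3, m5, m6, m7, m9}, add states in Sat(lock) with every successor in Z. Z1 = {m1, m2, m3, m4, m5, m6, m7, m9}; fixed.
Sat(A[lock U ¬lock]) = {m1, m2, m3, m4, m5, m6, m7, m9}
m8 ∉ Sat(A[lock U ¬lock]) = {m1, m2, m3, m4, m5, m6, m7, m9}, so the formula does not hold at m8.

No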